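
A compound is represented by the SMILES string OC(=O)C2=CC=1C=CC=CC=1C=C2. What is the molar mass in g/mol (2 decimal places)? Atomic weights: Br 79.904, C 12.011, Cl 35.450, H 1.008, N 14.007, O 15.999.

First, the molecular formula is C11H8O2 (counting implicit H from valence).
  C: 11 × 12.011 = 132.121
  H: 8 × 1.008 = 8.064
  O: 2 × 15.999 = 31.998
Sum: 11×12.011 + 8×1.008 + 2×15.999 = 172.183 → 172.18 g/mol.

172.18 g/mol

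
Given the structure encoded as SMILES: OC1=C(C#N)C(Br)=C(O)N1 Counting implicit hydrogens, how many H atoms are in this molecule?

3

Walk through each heavy atom and fill implicit hydrogens from standard valence (C 4, N 3, O 2, S 2, halogen 1):
  atom 1: O, bond orders sum to 1 (valence 2) → 1 H
  atom 2: C, bond orders sum to 4 (valence 4) → 0 H
  atom 3: C, bond orders sum to 4 (valence 4) → 0 H
  atom 4: C, bond orders sum to 4 (valence 4) → 0 H
  atom 5: N, bond orders sum to 3 (valence 3) → 0 H
  atom 6: C, bond orders sum to 4 (valence 4) → 0 H
  atom 7: Br (halogen, monovalent) → 0 H
  atom 8: C, bond orders sum to 4 (valence 4) → 0 H
  atom 9: O, bond orders sum to 1 (valence 2) → 1 H
  atom 10: N, bond orders sum to 2 (valence 3) → 1 H
Total hydrogens: 3.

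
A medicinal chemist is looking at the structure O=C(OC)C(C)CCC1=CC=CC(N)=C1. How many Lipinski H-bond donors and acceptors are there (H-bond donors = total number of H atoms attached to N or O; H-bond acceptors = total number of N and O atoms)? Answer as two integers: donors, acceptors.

Donors: find every N or O and count the H atoms it carries.
  atom 1 (O): bond orders sum to 2 → 0 H
  atom 3 (O): bond orders sum to 2 → 0 H
  atom 14 (N): bond orders sum to 1 → 2 H
Lipinski HBD = 2.
Acceptors: N atoms = 1, O atoms = 2 → HBA = 3.

2, 3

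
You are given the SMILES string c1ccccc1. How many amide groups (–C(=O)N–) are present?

Scan the SMILES for the amide motif — none present.

0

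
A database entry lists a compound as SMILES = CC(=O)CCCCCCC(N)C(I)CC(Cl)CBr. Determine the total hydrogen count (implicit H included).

Walk through each heavy atom and fill implicit hydrogens from standard valence (C 4, N 3, O 2, S 2, halogen 1):
  atom 1: C, bond orders sum to 1 (valence 4) → 3 H
  atom 2: C, bond orders sum to 4 (valence 4) → 0 H
  atom 3: O, bond orders sum to 2 (valence 2) → 0 H
  atom 4: C, bond orders sum to 2 (valence 4) → 2 H
  atom 5: C, bond orders sum to 2 (valence 4) → 2 H
  atom 6: C, bond orders sum to 2 (valence 4) → 2 H
  atom 7: C, bond orders sum to 2 (valence 4) → 2 H
  atom 8: C, bond orders sum to 2 (valence 4) → 2 H
  atom 9: C, bond orders sum to 2 (valence 4) → 2 H
  atom 10: C, bond orders sum to 3 (valence 4) → 1 H
  atom 11: N, bond orders sum to 1 (valence 3) → 2 H
  atom 12: C, bond orders sum to 3 (valence 4) → 1 H
  atom 13: I (halogen, monovalent) → 0 H
  atom 14: C, bond orders sum to 2 (valence 4) → 2 H
  atom 15: C, bond orders sum to 3 (valence 4) → 1 H
  atom 16: Cl (halogen, monovalent) → 0 H
  atom 17: C, bond orders sum to 2 (valence 4) → 2 H
  atom 18: Br (halogen, monovalent) → 0 H
Total hydrogens: 24.

24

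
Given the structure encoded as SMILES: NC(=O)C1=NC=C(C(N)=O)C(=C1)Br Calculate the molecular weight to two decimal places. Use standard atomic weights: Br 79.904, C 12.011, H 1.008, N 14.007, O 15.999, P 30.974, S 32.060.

244.05 g/mol

First, the molecular formula is C7H6BrN3O2 (counting implicit H from valence).
  Br: 1 × 79.904 = 79.904
  C: 7 × 12.011 = 84.077
  H: 6 × 1.008 = 6.048
  N: 3 × 14.007 = 42.021
  O: 2 × 15.999 = 31.998
Sum: 1×79.904 + 7×12.011 + 6×1.008 + 3×14.007 + 2×15.999 = 244.048 → 244.05 g/mol.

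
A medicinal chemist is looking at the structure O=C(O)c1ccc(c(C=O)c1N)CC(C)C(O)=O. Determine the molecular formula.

C12H13NO5

Walk through each heavy atom and fill implicit hydrogens from standard valence (C 4, N 3, O 2, S 2, halogen 1); for lowercase aromatic atoms, an aromatic c carries 1 H when it has two neighbours and 0 H with three, and aromatic n carries 0 H:
  atom 1: O, bond orders sum to 2 (valence 2) → 0 H
  atom 2: C, bond orders sum to 4 (valence 4) → 0 H
  atom 3: O, bond orders sum to 1 (valence 2) → 1 H
  atom 4: aromatic c, 3 neighbours → 0 H
  atom 5: aromatic c, 2 neighbours → 1 H
  atom 6: aromatic c, 2 neighbours → 1 H
  atom 7: aromatic c, 3 neighbours → 0 H
  atom 8: aromatic c, 3 neighbours → 0 H
  atom 9: C, bond orders sum to 3 (valence 4) → 1 H
  atom 10: O, bond orders sum to 2 (valence 2) → 0 H
  atom 11: aromatic c, 3 neighbours → 0 H
  atom 12: N, bond orders sum to 1 (valence 3) → 2 H
  atom 13: C, bond orders sum to 2 (valence 4) → 2 H
  atom 14: C, bond orders sum to 3 (valence 4) → 1 H
  atom 15: C, bond orders sum to 1 (valence 4) → 3 H
  atom 16: C, bond orders sum to 4 (valence 4) → 0 H
  atom 17: O, bond orders sum to 1 (valence 2) → 1 H
  atom 18: O, bond orders sum to 2 (valence 2) → 0 H
Totals → C:12, H:13, N:1, O:5.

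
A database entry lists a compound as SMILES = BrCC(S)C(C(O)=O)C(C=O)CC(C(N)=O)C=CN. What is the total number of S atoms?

Scan the SMILES for S atoms (remember two-letter symbols like Cl and Br are single atoms).
Sulfur count: 1.

1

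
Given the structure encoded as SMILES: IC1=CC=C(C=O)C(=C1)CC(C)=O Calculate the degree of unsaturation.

Degree of unsaturation = (number of rings) + (number of π bonds).
Ring closures in the SMILES: 1.
π bonds: 5 double bonds (each 1 DoU) → 5 DoU from unsaturation.
Total DoU = 1 + 5 = 6.

6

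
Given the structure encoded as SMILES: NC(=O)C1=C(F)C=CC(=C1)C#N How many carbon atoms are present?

8

Count every carbon token in the SMILES (each C, including those in ring-closure positions and inside branches).
Carbon count: 8.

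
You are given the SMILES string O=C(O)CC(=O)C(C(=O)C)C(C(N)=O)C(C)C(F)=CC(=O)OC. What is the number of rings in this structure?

In SMILES, each pair of matching ring-closure digits denotes one ring-closing bond; the number of such bonds equals the number of independent rings.
Ring-closure bonds here: 0.

0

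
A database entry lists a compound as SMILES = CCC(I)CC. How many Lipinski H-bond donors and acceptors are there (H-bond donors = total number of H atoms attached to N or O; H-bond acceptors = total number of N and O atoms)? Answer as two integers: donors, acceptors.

Donors: find every N or O and count the H atoms it carries.
  (no N or O atoms present)
Lipinski HBD = 0.
Acceptors: N atoms = 0, O atoms = 0 → HBA = 0.

0, 0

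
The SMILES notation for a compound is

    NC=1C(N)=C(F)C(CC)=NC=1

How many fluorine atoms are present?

Scan the SMILES for F atoms (remember two-letter symbols like Cl and Br are single atoms).
Fluorine count: 1.

1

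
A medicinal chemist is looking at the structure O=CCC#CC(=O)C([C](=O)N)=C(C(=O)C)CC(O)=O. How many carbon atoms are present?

12

Count every carbon token in the SMILES (each C, including those in ring-closure positions and inside branches).
Carbon count: 12.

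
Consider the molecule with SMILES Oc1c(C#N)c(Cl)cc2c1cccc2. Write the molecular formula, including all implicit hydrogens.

C11H6ClNO

Walk through each heavy atom and fill implicit hydrogens from standard valence (C 4, N 3, O 2, S 2, halogen 1); for lowercase aromatic atoms, an aromatic c carries 1 H when it has two neighbours and 0 H with three, and aromatic n carries 0 H:
  atom 1: O, bond orders sum to 1 (valence 2) → 1 H
  atom 2: aromatic c, 3 neighbours → 0 H
  atom 3: aromatic c, 3 neighbours → 0 H
  atom 4: C, bond orders sum to 4 (valence 4) → 0 H
  atom 5: N, bond orders sum to 3 (valence 3) → 0 H
  atom 6: aromatic c, 3 neighbours → 0 H
  atom 7: Cl (halogen, monovalent) → 0 H
  atom 8: aromatic c, 2 neighbours → 1 H
  atom 9: aromatic c, 3 neighbours → 0 H
  atom 10: aromatic c, 3 neighbours → 0 H
  atom 11: aromatic c, 2 neighbours → 1 H
  atom 12: aromatic c, 2 neighbours → 1 H
  atom 13: aromatic c, 2 neighbours → 1 H
  atom 14: aromatic c, 2 neighbours → 1 H
Totals → C:11, H:6, Cl:1, N:1, O:1.
In Hill order: C11H6ClNO.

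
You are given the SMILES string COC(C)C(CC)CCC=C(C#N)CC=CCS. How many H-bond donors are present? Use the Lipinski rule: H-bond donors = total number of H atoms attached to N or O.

Donors: find every N or O and count the H atoms it carries.
  atom 2 (O): bond orders sum to 2 → 0 H
  atom 13 (N): bond orders sum to 3 → 0 H
Lipinski HBD = 0.

0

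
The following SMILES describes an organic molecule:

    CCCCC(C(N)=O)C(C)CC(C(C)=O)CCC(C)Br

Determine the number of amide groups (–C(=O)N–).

1

The amide motif appears at heavy-atom position 6 in the SMILES.
Other groups present: 1 ketone.
Amide count: 1.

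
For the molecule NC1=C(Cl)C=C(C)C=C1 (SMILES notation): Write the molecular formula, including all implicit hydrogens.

Walk through each heavy atom and fill implicit hydrogens from standard valence (C 4, N 3, O 2, S 2, halogen 1):
  atom 1: N, bond orders sum to 1 (valence 3) → 2 H
  atom 2: C, bond orders sum to 4 (valence 4) → 0 H
  atom 3: C, bond orders sum to 4 (valence 4) → 0 H
  atom 4: Cl (halogen, monovalent) → 0 H
  atom 5: C, bond orders sum to 3 (valence 4) → 1 H
  atom 6: C, bond orders sum to 4 (valence 4) → 0 H
  atom 7: C, bond orders sum to 1 (valence 4) → 3 H
  atom 8: C, bond orders sum to 3 (valence 4) → 1 H
  atom 9: C, bond orders sum to 3 (valence 4) → 1 H
Totals → C:7, H:8, Cl:1, N:1.
In Hill order: C7H8ClN.

C7H8ClN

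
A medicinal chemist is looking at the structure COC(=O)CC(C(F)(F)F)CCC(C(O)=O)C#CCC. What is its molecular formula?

Walk through each heavy atom and fill implicit hydrogens from standard valence (C 4, N 3, O 2, S 2, halogen 1):
  atom 1: C, bond orders sum to 1 (valence 4) → 3 H
  atom 2: O, bond orders sum to 2 (valence 2) → 0 H
  atom 3: C, bond orders sum to 4 (valence 4) → 0 H
  atom 4: O, bond orders sum to 2 (valence 2) → 0 H
  atom 5: C, bond orders sum to 2 (valence 4) → 2 H
  atom 6: C, bond orders sum to 3 (valence 4) → 1 H
  atom 7: C, bond orders sum to 4 (valence 4) → 0 H
  atom 8: F (halogen, monovalent) → 0 H
  atom 9: F (halogen, monovalent) → 0 H
  atom 10: F (halogen, monovalent) → 0 H
  atom 11: C, bond orders sum to 2 (valence 4) → 2 H
  atom 12: C, bond orders sum to 2 (valence 4) → 2 H
  atom 13: C, bond orders sum to 3 (valence 4) → 1 H
  atom 14: C, bond orders sum to 4 (valence 4) → 0 H
  atom 15: O, bond orders sum to 1 (valence 2) → 1 H
  atom 16: O, bond orders sum to 2 (valence 2) → 0 H
  atom 17: C, bond orders sum to 4 (valence 4) → 0 H
  atom 18: C, bond orders sum to 4 (valence 4) → 0 H
  atom 19: C, bond orders sum to 2 (valence 4) → 2 H
  atom 20: C, bond orders sum to 1 (valence 4) → 3 H
Totals → C:13, H:17, F:3, O:4.
In Hill order: C13H17F3O4.

C13H17F3O4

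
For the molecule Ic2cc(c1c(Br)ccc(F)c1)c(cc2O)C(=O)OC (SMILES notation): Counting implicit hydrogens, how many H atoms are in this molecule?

Walk through each heavy atom and fill implicit hydrogens from standard valence (C 4, N 3, O 2, S 2, halogen 1); for lowercase aromatic atoms, an aromatic c carries 1 H when it has two neighbours and 0 H with three, and aromatic n carries 0 H:
  atom 1: I (halogen, monovalent) → 0 H
  atom 2: aromatic c, 3 neighbours → 0 H
  atom 3: aromatic c, 2 neighbours → 1 H
  atom 4: aromatic c, 3 neighbours → 0 H
  atom 5: aromatic c, 3 neighbours → 0 H
  atom 6: aromatic c, 3 neighbours → 0 H
  atom 7: Br (halogen, monovalent) → 0 H
  atom 8: aromatic c, 2 neighbours → 1 H
  atom 9: aromatic c, 2 neighbours → 1 H
  atom 10: aromatic c, 3 neighbours → 0 H
  atom 11: F (halogen, monovalent) → 0 H
  atom 12: aromatic c, 2 neighbours → 1 H
  atom 13: aromatic c, 3 neighbours → 0 H
  atom 14: aromatic c, 2 neighbours → 1 H
  atom 15: aromatic c, 3 neighbours → 0 H
  atom 16: O, bond orders sum to 1 (valence 2) → 1 H
  atom 17: C, bond orders sum to 4 (valence 4) → 0 H
  atom 18: O, bond orders sum to 2 (valence 2) → 0 H
  atom 19: O, bond orders sum to 2 (valence 2) → 0 H
  atom 20: C, bond orders sum to 1 (valence 4) → 3 H
Total hydrogens: 9.

9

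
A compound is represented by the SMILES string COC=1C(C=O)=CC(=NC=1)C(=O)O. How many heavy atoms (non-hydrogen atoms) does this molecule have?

Every atom symbol written in the SMILES (organic subset) is one heavy atom; implicit H are not written.
Heavy atoms by element → C:8, N:1, O:4.
Total: 13.

13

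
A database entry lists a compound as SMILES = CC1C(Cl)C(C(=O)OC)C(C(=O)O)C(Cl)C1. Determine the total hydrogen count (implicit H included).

14

Walk through each heavy atom and fill implicit hydrogens from standard valence (C 4, N 3, O 2, S 2, halogen 1):
  atom 1: C, bond orders sum to 1 (valence 4) → 3 H
  atom 2: C, bond orders sum to 3 (valence 4) → 1 H
  atom 3: C, bond orders sum to 3 (valence 4) → 1 H
  atom 4: Cl (halogen, monovalent) → 0 H
  atom 5: C, bond orders sum to 3 (valence 4) → 1 H
  atom 6: C, bond orders sum to 4 (valence 4) → 0 H
  atom 7: O, bond orders sum to 2 (valence 2) → 0 H
  atom 8: O, bond orders sum to 2 (valence 2) → 0 H
  atom 9: C, bond orders sum to 1 (valence 4) → 3 H
  atom 10: C, bond orders sum to 3 (valence 4) → 1 H
  atom 11: C, bond orders sum to 4 (valence 4) → 0 H
  atom 12: O, bond orders sum to 2 (valence 2) → 0 H
  atom 13: O, bond orders sum to 1 (valence 2) → 1 H
  atom 14: C, bond orders sum to 3 (valence 4) → 1 H
  atom 15: Cl (halogen, monovalent) → 0 H
  atom 16: C, bond orders sum to 2 (valence 4) → 2 H
Total hydrogens: 14.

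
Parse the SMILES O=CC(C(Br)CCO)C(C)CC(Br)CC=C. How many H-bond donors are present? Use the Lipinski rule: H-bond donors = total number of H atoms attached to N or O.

Donors: find every N or O and count the H atoms it carries.
  atom 1 (O): bond orders sum to 2 → 0 H
  atom 8 (O): bond orders sum to 1 → 1 H
Lipinski HBD = 1.

1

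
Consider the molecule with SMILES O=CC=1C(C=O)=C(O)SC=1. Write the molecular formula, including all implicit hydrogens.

C6H4O3S

Walk through each heavy atom and fill implicit hydrogens from standard valence (C 4, N 3, O 2, S 2, halogen 1):
  atom 1: O, bond orders sum to 2 (valence 2) → 0 H
  atom 2: C, bond orders sum to 3 (valence 4) → 1 H
  atom 3: C, bond orders sum to 4 (valence 4) → 0 H
  atom 4: C, bond orders sum to 4 (valence 4) → 0 H
  atom 5: C, bond orders sum to 3 (valence 4) → 1 H
  atom 6: O, bond orders sum to 2 (valence 2) → 0 H
  atom 7: C, bond orders sum to 4 (valence 4) → 0 H
  atom 8: O, bond orders sum to 1 (valence 2) → 1 H
  atom 9: S, bond orders sum to 2 (valence 2) → 0 H
  atom 10: C, bond orders sum to 3 (valence 4) → 1 H
Totals → C:6, H:4, O:3, S:1.
In Hill order: C6H4O3S.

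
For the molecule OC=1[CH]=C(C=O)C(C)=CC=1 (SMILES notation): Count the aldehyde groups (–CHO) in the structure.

1

The aldehyde motif appears at heavy-atom position 5 in the SMILES.
Other groups present: 1 hydroxyl.
Aldehyde count: 1.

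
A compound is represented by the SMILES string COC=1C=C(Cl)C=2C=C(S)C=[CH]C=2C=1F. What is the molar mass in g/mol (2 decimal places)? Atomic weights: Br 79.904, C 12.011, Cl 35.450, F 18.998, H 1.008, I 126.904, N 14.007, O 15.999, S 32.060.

First, the molecular formula is C11H8ClFOS (counting implicit H from valence).
  C: 11 × 12.011 = 132.121
  Cl: 1 × 35.450 = 35.450
  F: 1 × 18.998 = 18.998
  H: 8 × 1.008 = 8.064
  O: 1 × 15.999 = 15.999
  S: 1 × 32.060 = 32.060
Sum: 11×12.011 + 1×35.450 + 1×18.998 + 8×1.008 + 1×15.999 + 1×32.060 = 242.692 → 242.69 g/mol.

242.69 g/mol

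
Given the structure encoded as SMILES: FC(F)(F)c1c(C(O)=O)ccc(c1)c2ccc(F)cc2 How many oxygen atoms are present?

Scan the SMILES for O atoms (remember two-letter symbols like Cl and Br are single atoms).
Oxygen count: 2.

2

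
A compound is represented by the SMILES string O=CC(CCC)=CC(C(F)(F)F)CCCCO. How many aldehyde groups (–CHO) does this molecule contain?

The aldehyde motif appears at heavy-atom position 2 in the SMILES.
Other groups present: 1 alkene, 1 hydroxyl.
Aldehyde count: 1.

1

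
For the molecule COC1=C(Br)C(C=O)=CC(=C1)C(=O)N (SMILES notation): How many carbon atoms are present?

9

Count every carbon token in the SMILES (each C, including those in ring-closure positions and inside branches).
Carbon count: 9.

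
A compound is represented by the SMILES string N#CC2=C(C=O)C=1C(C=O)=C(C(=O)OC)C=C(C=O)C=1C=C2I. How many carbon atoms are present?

Count every carbon token in the SMILES (each C, including those in ring-closure positions and inside branches).
Carbon count: 16.

16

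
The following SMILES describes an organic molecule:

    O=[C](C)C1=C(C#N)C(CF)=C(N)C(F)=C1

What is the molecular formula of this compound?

C10H8F2N2O

Walk through each heavy atom and fill implicit hydrogens from standard valence (C 4, N 3, O 2, S 2, halogen 1):
  atom 1: O, bond orders sum to 2 (valence 2) → 0 H
  atom 2: C with explicit H count 0
  atom 3: C, bond orders sum to 1 (valence 4) → 3 H
  atom 4: C, bond orders sum to 4 (valence 4) → 0 H
  atom 5: C, bond orders sum to 4 (valence 4) → 0 H
  atom 6: C, bond orders sum to 4 (valence 4) → 0 H
  atom 7: N, bond orders sum to 3 (valence 3) → 0 H
  atom 8: C, bond orders sum to 4 (valence 4) → 0 H
  atom 9: C, bond orders sum to 2 (valence 4) → 2 H
  atom 10: F (halogen, monovalent) → 0 H
  atom 11: C, bond orders sum to 4 (valence 4) → 0 H
  atom 12: N, bond orders sum to 1 (valence 3) → 2 H
  atom 13: C, bond orders sum to 4 (valence 4) → 0 H
  atom 14: F (halogen, monovalent) → 0 H
  atom 15: C, bond orders sum to 3 (valence 4) → 1 H
Totals → C:10, H:8, F:2, N:2, O:1.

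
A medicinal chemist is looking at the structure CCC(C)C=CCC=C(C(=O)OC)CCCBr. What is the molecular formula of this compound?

Walk through each heavy atom and fill implicit hydrogens from standard valence (C 4, N 3, O 2, S 2, halogen 1):
  atom 1: C, bond orders sum to 1 (valence 4) → 3 H
  atom 2: C, bond orders sum to 2 (valence 4) → 2 H
  atom 3: C, bond orders sum to 3 (valence 4) → 1 H
  atom 4: C, bond orders sum to 1 (valence 4) → 3 H
  atom 5: C, bond orders sum to 3 (valence 4) → 1 H
  atom 6: C, bond orders sum to 3 (valence 4) → 1 H
  atom 7: C, bond orders sum to 2 (valence 4) → 2 H
  atom 8: C, bond orders sum to 3 (valence 4) → 1 H
  atom 9: C, bond orders sum to 4 (valence 4) → 0 H
  atom 10: C, bond orders sum to 4 (valence 4) → 0 H
  atom 11: O, bond orders sum to 2 (valence 2) → 0 H
  atom 12: O, bond orders sum to 2 (valence 2) → 0 H
  atom 13: C, bond orders sum to 1 (valence 4) → 3 H
  atom 14: C, bond orders sum to 2 (valence 4) → 2 H
  atom 15: C, bond orders sum to 2 (valence 4) → 2 H
  atom 16: C, bond orders sum to 2 (valence 4) → 2 H
  atom 17: Br (halogen, monovalent) → 0 H
Totals → C:14, H:23, Br:1, O:2.
In Hill order: C14H23BrO2.

C14H23BrO2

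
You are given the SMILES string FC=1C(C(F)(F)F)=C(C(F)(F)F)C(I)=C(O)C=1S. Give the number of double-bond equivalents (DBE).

4

Molecular formula: C8H2F7IOS.
DoU = (2C + 2 + N − H − X) / 2, where X is the halogen count and O/S are ignored.
    = (2·8 + 2 + 0 − 2 − 8) / 2 = 8 / 2 = 4.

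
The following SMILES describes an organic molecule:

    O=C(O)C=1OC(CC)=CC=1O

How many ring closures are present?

1

In SMILES, each pair of matching ring-closure digits denotes one ring-closing bond; the number of such bonds equals the number of independent rings.
Ring-closure bonds here: 1.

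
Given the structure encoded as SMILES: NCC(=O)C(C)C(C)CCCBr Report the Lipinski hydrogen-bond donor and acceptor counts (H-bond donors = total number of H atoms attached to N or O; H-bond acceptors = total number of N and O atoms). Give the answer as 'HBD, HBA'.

Donors: find every N or O and count the H atoms it carries.
  atom 1 (N): bond orders sum to 1 → 2 H
  atom 4 (O): bond orders sum to 2 → 0 H
Lipinski HBD = 2.
Acceptors: N atoms = 1, O atoms = 1 → HBA = 2.

2, 2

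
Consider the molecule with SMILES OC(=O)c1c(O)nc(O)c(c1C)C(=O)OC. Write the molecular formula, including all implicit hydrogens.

C9H9NO6

Walk through each heavy atom and fill implicit hydrogens from standard valence (C 4, N 3, O 2, S 2, halogen 1); for lowercase aromatic atoms, an aromatic c carries 1 H when it has two neighbours and 0 H with three, and aromatic n carries 0 H:
  atom 1: O, bond orders sum to 1 (valence 2) → 1 H
  atom 2: C, bond orders sum to 4 (valence 4) → 0 H
  atom 3: O, bond orders sum to 2 (valence 2) → 0 H
  atom 4: aromatic c, 3 neighbours → 0 H
  atom 5: aromatic c, 3 neighbours → 0 H
  atom 6: O, bond orders sum to 1 (valence 2) → 1 H
  atom 7: aromatic n, 2 neighbours → 0 H
  atom 8: aromatic c, 3 neighbours → 0 H
  atom 9: O, bond orders sum to 1 (valence 2) → 1 H
  atom 10: aromatic c, 3 neighbours → 0 H
  atom 11: aromatic c, 3 neighbours → 0 H
  atom 12: C, bond orders sum to 1 (valence 4) → 3 H
  atom 13: C, bond orders sum to 4 (valence 4) → 0 H
  atom 14: O, bond orders sum to 2 (valence 2) → 0 H
  atom 15: O, bond orders sum to 2 (valence 2) → 0 H
  atom 16: C, bond orders sum to 1 (valence 4) → 3 H
Totals → C:9, H:9, N:1, O:6.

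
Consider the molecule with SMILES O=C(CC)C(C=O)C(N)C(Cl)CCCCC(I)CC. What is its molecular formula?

C14H25ClINO2

Walk through each heavy atom and fill implicit hydrogens from standard valence (C 4, N 3, O 2, S 2, halogen 1):
  atom 1: O, bond orders sum to 2 (valence 2) → 0 H
  atom 2: C, bond orders sum to 4 (valence 4) → 0 H
  atom 3: C, bond orders sum to 2 (valence 4) → 2 H
  atom 4: C, bond orders sum to 1 (valence 4) → 3 H
  atom 5: C, bond orders sum to 3 (valence 4) → 1 H
  atom 6: C, bond orders sum to 3 (valence 4) → 1 H
  atom 7: O, bond orders sum to 2 (valence 2) → 0 H
  atom 8: C, bond orders sum to 3 (valence 4) → 1 H
  atom 9: N, bond orders sum to 1 (valence 3) → 2 H
  atom 10: C, bond orders sum to 3 (valence 4) → 1 H
  atom 11: Cl (halogen, monovalent) → 0 H
  atom 12: C, bond orders sum to 2 (valence 4) → 2 H
  atom 13: C, bond orders sum to 2 (valence 4) → 2 H
  atom 14: C, bond orders sum to 2 (valence 4) → 2 H
  atom 15: C, bond orders sum to 2 (valence 4) → 2 H
  atom 16: C, bond orders sum to 3 (valence 4) → 1 H
  atom 17: I (halogen, monovalent) → 0 H
  atom 18: C, bond orders sum to 2 (valence 4) → 2 H
  atom 19: C, bond orders sum to 1 (valence 4) → 3 H
Totals → C:14, H:25, Cl:1, I:1, N:1, O:2.
In Hill order: C14H25ClINO2.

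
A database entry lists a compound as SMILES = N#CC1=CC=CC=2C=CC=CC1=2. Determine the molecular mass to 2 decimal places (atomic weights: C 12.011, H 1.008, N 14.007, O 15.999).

153.18 g/mol

First, the molecular formula is C11H7N (counting implicit H from valence).
  C: 11 × 12.011 = 132.121
  H: 7 × 1.008 = 7.056
  N: 1 × 14.007 = 14.007
Sum: 11×12.011 + 7×1.008 + 1×14.007 = 153.184 → 153.18 g/mol.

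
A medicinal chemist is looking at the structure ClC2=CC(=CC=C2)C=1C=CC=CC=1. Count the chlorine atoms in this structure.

Scan the SMILES for Cl atoms (remember two-letter symbols like Cl and Br are single atoms).
Chlorine count: 1.

1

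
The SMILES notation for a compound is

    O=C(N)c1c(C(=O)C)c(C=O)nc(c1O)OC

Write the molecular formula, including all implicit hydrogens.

Walk through each heavy atom and fill implicit hydrogens from standard valence (C 4, N 3, O 2, S 2, halogen 1); for lowercase aromatic atoms, an aromatic c carries 1 H when it has two neighbours and 0 H with three, and aromatic n carries 0 H:
  atom 1: O, bond orders sum to 2 (valence 2) → 0 H
  atom 2: C, bond orders sum to 4 (valence 4) → 0 H
  atom 3: N, bond orders sum to 1 (valence 3) → 2 H
  atom 4: aromatic c, 3 neighbours → 0 H
  atom 5: aromatic c, 3 neighbours → 0 H
  atom 6: C, bond orders sum to 4 (valence 4) → 0 H
  atom 7: O, bond orders sum to 2 (valence 2) → 0 H
  atom 8: C, bond orders sum to 1 (valence 4) → 3 H
  atom 9: aromatic c, 3 neighbours → 0 H
  atom 10: C, bond orders sum to 3 (valence 4) → 1 H
  atom 11: O, bond orders sum to 2 (valence 2) → 0 H
  atom 12: aromatic n, 2 neighbours → 0 H
  atom 13: aromatic c, 3 neighbours → 0 H
  atom 14: aromatic c, 3 neighbours → 0 H
  atom 15: O, bond orders sum to 1 (valence 2) → 1 H
  atom 16: O, bond orders sum to 2 (valence 2) → 0 H
  atom 17: C, bond orders sum to 1 (valence 4) → 3 H
Totals → C:10, H:10, N:2, O:5.
In Hill order: C10H10N2O5.

C10H10N2O5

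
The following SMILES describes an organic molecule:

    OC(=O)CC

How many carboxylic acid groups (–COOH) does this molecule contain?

1

The carboxylic acid motif appears at heavy-atom position 2 in the SMILES.
Carboxylic acid count: 1.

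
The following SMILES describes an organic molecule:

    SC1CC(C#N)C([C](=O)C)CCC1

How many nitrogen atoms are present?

Scan the SMILES for N atoms (remember two-letter symbols like Cl and Br are single atoms).
Nitrogen count: 1.

1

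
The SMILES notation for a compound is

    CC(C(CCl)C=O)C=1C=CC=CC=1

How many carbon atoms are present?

11

Count every carbon token in the SMILES (each C, including those in ring-closure positions and inside branches).
Carbon count: 11.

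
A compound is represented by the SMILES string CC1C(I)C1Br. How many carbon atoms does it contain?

4

Count every carbon token in the SMILES (each C, including those in ring-closure positions and inside branches).
Carbon count: 4.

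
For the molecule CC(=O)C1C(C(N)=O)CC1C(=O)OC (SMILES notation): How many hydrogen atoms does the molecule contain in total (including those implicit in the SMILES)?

13

Walk through each heavy atom and fill implicit hydrogens from standard valence (C 4, N 3, O 2, S 2, halogen 1):
  atom 1: C, bond orders sum to 1 (valence 4) → 3 H
  atom 2: C, bond orders sum to 4 (valence 4) → 0 H
  atom 3: O, bond orders sum to 2 (valence 2) → 0 H
  atom 4: C, bond orders sum to 3 (valence 4) → 1 H
  atom 5: C, bond orders sum to 3 (valence 4) → 1 H
  atom 6: C, bond orders sum to 4 (valence 4) → 0 H
  atom 7: N, bond orders sum to 1 (valence 3) → 2 H
  atom 8: O, bond orders sum to 2 (valence 2) → 0 H
  atom 9: C, bond orders sum to 2 (valence 4) → 2 H
  atom 10: C, bond orders sum to 3 (valence 4) → 1 H
  atom 11: C, bond orders sum to 4 (valence 4) → 0 H
  atom 12: O, bond orders sum to 2 (valence 2) → 0 H
  atom 13: O, bond orders sum to 2 (valence 2) → 0 H
  atom 14: C, bond orders sum to 1 (valence 4) → 3 H
Total hydrogens: 13.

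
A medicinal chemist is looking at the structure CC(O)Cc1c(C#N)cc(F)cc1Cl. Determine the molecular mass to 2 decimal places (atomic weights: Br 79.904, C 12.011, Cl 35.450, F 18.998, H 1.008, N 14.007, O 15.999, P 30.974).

First, the molecular formula is C10H9ClFNO (counting implicit H from valence).
  C: 10 × 12.011 = 120.110
  Cl: 1 × 35.450 = 35.450
  F: 1 × 18.998 = 18.998
  H: 9 × 1.008 = 9.072
  N: 1 × 14.007 = 14.007
  O: 1 × 15.999 = 15.999
Sum: 10×12.011 + 1×35.450 + 1×18.998 + 9×1.008 + 1×14.007 + 1×15.999 = 213.636 → 213.64 g/mol.

213.64 g/mol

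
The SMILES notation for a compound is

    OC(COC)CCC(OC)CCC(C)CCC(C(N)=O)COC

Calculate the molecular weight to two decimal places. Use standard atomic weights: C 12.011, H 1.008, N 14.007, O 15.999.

First, the molecular formula is C17H35NO5 (counting implicit H from valence).
  C: 17 × 12.011 = 204.187
  H: 35 × 1.008 = 35.280
  N: 1 × 14.007 = 14.007
  O: 5 × 15.999 = 79.995
Sum: 17×12.011 + 35×1.008 + 1×14.007 + 5×15.999 = 333.469 → 333.47 g/mol.

333.47 g/mol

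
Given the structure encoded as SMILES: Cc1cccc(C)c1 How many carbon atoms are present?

8

Count every carbon token in the SMILES (each C, including those in ring-closure positions and inside branches).
Carbon count: 8.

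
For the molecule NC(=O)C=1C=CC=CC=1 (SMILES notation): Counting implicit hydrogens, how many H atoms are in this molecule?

Walk through each heavy atom and fill implicit hydrogens from standard valence (C 4, N 3, O 2, S 2, halogen 1):
  atom 1: N, bond orders sum to 1 (valence 3) → 2 H
  atom 2: C, bond orders sum to 4 (valence 4) → 0 H
  atom 3: O, bond orders sum to 2 (valence 2) → 0 H
  atom 4: C, bond orders sum to 4 (valence 4) → 0 H
  atom 5: C, bond orders sum to 3 (valence 4) → 1 H
  atom 6: C, bond orders sum to 3 (valence 4) → 1 H
  atom 7: C, bond orders sum to 3 (valence 4) → 1 H
  atom 8: C, bond orders sum to 3 (valence 4) → 1 H
  atom 9: C, bond orders sum to 3 (valence 4) → 1 H
Total hydrogens: 7.

7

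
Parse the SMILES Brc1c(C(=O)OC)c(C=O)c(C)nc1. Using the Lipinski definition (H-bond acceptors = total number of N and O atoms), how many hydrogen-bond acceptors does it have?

N atoms: 1; O atoms: 3.
Lipinski HBA = 1 + 3 = 4.

4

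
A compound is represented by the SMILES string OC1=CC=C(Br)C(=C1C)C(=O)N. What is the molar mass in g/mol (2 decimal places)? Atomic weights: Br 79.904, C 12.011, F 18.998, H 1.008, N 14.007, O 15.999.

First, the molecular formula is C8H8BrNO2 (counting implicit H from valence).
  Br: 1 × 79.904 = 79.904
  C: 8 × 12.011 = 96.088
  H: 8 × 1.008 = 8.064
  N: 1 × 14.007 = 14.007
  O: 2 × 15.999 = 31.998
Sum: 1×79.904 + 8×12.011 + 8×1.008 + 1×14.007 + 2×15.999 = 230.061 → 230.06 g/mol.

230.06 g/mol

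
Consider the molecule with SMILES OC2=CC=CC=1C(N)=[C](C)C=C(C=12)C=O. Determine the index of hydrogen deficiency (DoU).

Degree of unsaturation = (number of rings) + (number of π bonds).
Ring closures in the SMILES: 2.
π bonds: 6 double bonds (each 1 DoU) → 6 DoU from unsaturation.
Total DoU = 2 + 6 = 8.

8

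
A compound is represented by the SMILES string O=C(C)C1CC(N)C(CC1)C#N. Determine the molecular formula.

Walk through each heavy atom and fill implicit hydrogens from standard valence (C 4, N 3, O 2, S 2, halogen 1):
  atom 1: O, bond orders sum to 2 (valence 2) → 0 H
  atom 2: C, bond orders sum to 4 (valence 4) → 0 H
  atom 3: C, bond orders sum to 1 (valence 4) → 3 H
  atom 4: C, bond orders sum to 3 (valence 4) → 1 H
  atom 5: C, bond orders sum to 2 (valence 4) → 2 H
  atom 6: C, bond orders sum to 3 (valence 4) → 1 H
  atom 7: N, bond orders sum to 1 (valence 3) → 2 H
  atom 8: C, bond orders sum to 3 (valence 4) → 1 H
  atom 9: C, bond orders sum to 2 (valence 4) → 2 H
  atom 10: C, bond orders sum to 2 (valence 4) → 2 H
  atom 11: C, bond orders sum to 4 (valence 4) → 0 H
  atom 12: N, bond orders sum to 3 (valence 3) → 0 H
Totals → C:9, H:14, N:2, O:1.
In Hill order: C9H14N2O.

C9H14N2O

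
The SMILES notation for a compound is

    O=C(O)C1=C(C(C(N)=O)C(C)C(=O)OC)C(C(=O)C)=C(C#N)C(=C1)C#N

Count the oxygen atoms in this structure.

Scan the SMILES for O atoms (remember two-letter symbols like Cl and Br are single atoms).
Oxygen count: 6.

6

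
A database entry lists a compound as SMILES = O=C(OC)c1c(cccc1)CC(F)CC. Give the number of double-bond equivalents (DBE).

Molecular formula: C12H15FO2.
DoU = (2C + 2 + N − H − X) / 2, where X is the halogen count and O/S are ignored.
    = (2·12 + 2 + 0 − 15 − 1) / 2 = 10 / 2 = 5.

5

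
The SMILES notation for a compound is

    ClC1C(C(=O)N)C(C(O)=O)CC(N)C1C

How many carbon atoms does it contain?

9

Count every carbon token in the SMILES (each C, including those in ring-closure positions and inside branches).
Carbon count: 9.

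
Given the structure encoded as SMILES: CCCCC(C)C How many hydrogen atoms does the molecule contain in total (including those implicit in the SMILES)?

16

Walk through each heavy atom and fill implicit hydrogens from standard valence (C 4, N 3, O 2, S 2, halogen 1):
  atom 1: C, bond orders sum to 1 (valence 4) → 3 H
  atom 2: C, bond orders sum to 2 (valence 4) → 2 H
  atom 3: C, bond orders sum to 2 (valence 4) → 2 H
  atom 4: C, bond orders sum to 2 (valence 4) → 2 H
  atom 5: C, bond orders sum to 3 (valence 4) → 1 H
  atom 6: C, bond orders sum to 1 (valence 4) → 3 H
  atom 7: C, bond orders sum to 1 (valence 4) → 3 H
Total hydrogens: 16.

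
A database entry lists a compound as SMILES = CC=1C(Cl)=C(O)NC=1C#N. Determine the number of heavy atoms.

10

Every atom symbol written in the SMILES (organic subset) is one heavy atom; implicit H are not written.
Heavy atoms by element → C:6, Cl:1, N:2, O:1.
Total: 10.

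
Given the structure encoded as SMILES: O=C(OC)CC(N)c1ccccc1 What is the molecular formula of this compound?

C10H13NO2

Walk through each heavy atom and fill implicit hydrogens from standard valence (C 4, N 3, O 2, S 2, halogen 1); for lowercase aromatic atoms, an aromatic c carries 1 H when it has two neighbours and 0 H with three, and aromatic n carries 0 H:
  atom 1: O, bond orders sum to 2 (valence 2) → 0 H
  atom 2: C, bond orders sum to 4 (valence 4) → 0 H
  atom 3: O, bond orders sum to 2 (valence 2) → 0 H
  atom 4: C, bond orders sum to 1 (valence 4) → 3 H
  atom 5: C, bond orders sum to 2 (valence 4) → 2 H
  atom 6: C, bond orders sum to 3 (valence 4) → 1 H
  atom 7: N, bond orders sum to 1 (valence 3) → 2 H
  atom 8: aromatic c, 3 neighbours → 0 H
  atom 9: aromatic c, 2 neighbours → 1 H
  atom 10: aromatic c, 2 neighbours → 1 H
  atom 11: aromatic c, 2 neighbours → 1 H
  atom 12: aromatic c, 2 neighbours → 1 H
  atom 13: aromatic c, 2 neighbours → 1 H
Totals → C:10, H:13, N:1, O:2.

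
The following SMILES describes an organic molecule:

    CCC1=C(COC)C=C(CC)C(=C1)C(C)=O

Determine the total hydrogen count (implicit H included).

20

Walk through each heavy atom and fill implicit hydrogens from standard valence (C 4, N 3, O 2, S 2, halogen 1):
  atom 1: C, bond orders sum to 1 (valence 4) → 3 H
  atom 2: C, bond orders sum to 2 (valence 4) → 2 H
  atom 3: C, bond orders sum to 4 (valence 4) → 0 H
  atom 4: C, bond orders sum to 4 (valence 4) → 0 H
  atom 5: C, bond orders sum to 2 (valence 4) → 2 H
  atom 6: O, bond orders sum to 2 (valence 2) → 0 H
  atom 7: C, bond orders sum to 1 (valence 4) → 3 H
  atom 8: C, bond orders sum to 3 (valence 4) → 1 H
  atom 9: C, bond orders sum to 4 (valence 4) → 0 H
  atom 10: C, bond orders sum to 2 (valence 4) → 2 H
  atom 11: C, bond orders sum to 1 (valence 4) → 3 H
  atom 12: C, bond orders sum to 4 (valence 4) → 0 H
  atom 13: C, bond orders sum to 3 (valence 4) → 1 H
  atom 14: C, bond orders sum to 4 (valence 4) → 0 H
  atom 15: C, bond orders sum to 1 (valence 4) → 3 H
  atom 16: O, bond orders sum to 2 (valence 2) → 0 H
Total hydrogens: 20.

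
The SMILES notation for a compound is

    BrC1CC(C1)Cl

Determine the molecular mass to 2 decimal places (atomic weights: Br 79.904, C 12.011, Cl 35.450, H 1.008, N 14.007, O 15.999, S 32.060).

169.45 g/mol

First, the molecular formula is C4H6BrCl (counting implicit H from valence).
  Br: 1 × 79.904 = 79.904
  C: 4 × 12.011 = 48.044
  Cl: 1 × 35.450 = 35.450
  H: 6 × 1.008 = 6.048
Sum: 1×79.904 + 4×12.011 + 1×35.450 + 6×1.008 = 169.446 → 169.45 g/mol.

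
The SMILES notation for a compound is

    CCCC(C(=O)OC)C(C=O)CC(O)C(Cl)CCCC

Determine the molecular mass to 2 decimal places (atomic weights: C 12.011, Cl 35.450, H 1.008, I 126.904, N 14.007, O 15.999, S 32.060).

First, the molecular formula is C15H27ClO4 (counting implicit H from valence).
  C: 15 × 12.011 = 180.165
  Cl: 1 × 35.450 = 35.450
  H: 27 × 1.008 = 27.216
  O: 4 × 15.999 = 63.996
Sum: 15×12.011 + 1×35.450 + 27×1.008 + 4×15.999 = 306.827 → 306.83 g/mol.

306.83 g/mol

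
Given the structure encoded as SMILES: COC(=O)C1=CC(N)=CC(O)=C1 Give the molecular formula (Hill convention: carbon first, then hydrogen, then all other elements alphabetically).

C8H9NO3

Walk through each heavy atom and fill implicit hydrogens from standard valence (C 4, N 3, O 2, S 2, halogen 1):
  atom 1: C, bond orders sum to 1 (valence 4) → 3 H
  atom 2: O, bond orders sum to 2 (valence 2) → 0 H
  atom 3: C, bond orders sum to 4 (valence 4) → 0 H
  atom 4: O, bond orders sum to 2 (valence 2) → 0 H
  atom 5: C, bond orders sum to 4 (valence 4) → 0 H
  atom 6: C, bond orders sum to 3 (valence 4) → 1 H
  atom 7: C, bond orders sum to 4 (valence 4) → 0 H
  atom 8: N, bond orders sum to 1 (valence 3) → 2 H
  atom 9: C, bond orders sum to 3 (valence 4) → 1 H
  atom 10: C, bond orders sum to 4 (valence 4) → 0 H
  atom 11: O, bond orders sum to 1 (valence 2) → 1 H
  atom 12: C, bond orders sum to 3 (valence 4) → 1 H
Totals → C:8, H:9, N:1, O:3.
In Hill order: C8H9NO3.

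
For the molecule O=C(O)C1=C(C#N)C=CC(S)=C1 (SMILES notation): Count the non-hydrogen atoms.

12

Every atom symbol written in the SMILES (organic subset) is one heavy atom; implicit H are not written.
Heavy atoms by element → C:8, N:1, O:2, S:1.
Total: 12.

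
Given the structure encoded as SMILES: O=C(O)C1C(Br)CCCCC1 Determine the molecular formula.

C8H13BrO2

Walk through each heavy atom and fill implicit hydrogens from standard valence (C 4, N 3, O 2, S 2, halogen 1):
  atom 1: O, bond orders sum to 2 (valence 2) → 0 H
  atom 2: C, bond orders sum to 4 (valence 4) → 0 H
  atom 3: O, bond orders sum to 1 (valence 2) → 1 H
  atom 4: C, bond orders sum to 3 (valence 4) → 1 H
  atom 5: C, bond orders sum to 3 (valence 4) → 1 H
  atom 6: Br (halogen, monovalent) → 0 H
  atom 7: C, bond orders sum to 2 (valence 4) → 2 H
  atom 8: C, bond orders sum to 2 (valence 4) → 2 H
  atom 9: C, bond orders sum to 2 (valence 4) → 2 H
  atom 10: C, bond orders sum to 2 (valence 4) → 2 H
  atom 11: C, bond orders sum to 2 (valence 4) → 2 H
Totals → C:8, H:13, Br:1, O:2.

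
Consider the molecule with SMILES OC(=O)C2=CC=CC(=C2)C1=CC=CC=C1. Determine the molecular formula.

Walk through each heavy atom and fill implicit hydrogens from standard valence (C 4, N 3, O 2, S 2, halogen 1):
  atom 1: O, bond orders sum to 1 (valence 2) → 1 H
  atom 2: C, bond orders sum to 4 (valence 4) → 0 H
  atom 3: O, bond orders sum to 2 (valence 2) → 0 H
  atom 4: C, bond orders sum to 4 (valence 4) → 0 H
  atom 5: C, bond orders sum to 3 (valence 4) → 1 H
  atom 6: C, bond orders sum to 3 (valence 4) → 1 H
  atom 7: C, bond orders sum to 3 (valence 4) → 1 H
  atom 8: C, bond orders sum to 4 (valence 4) → 0 H
  atom 9: C, bond orders sum to 3 (valence 4) → 1 H
  atom 10: C, bond orders sum to 4 (valence 4) → 0 H
  atom 11: C, bond orders sum to 3 (valence 4) → 1 H
  atom 12: C, bond orders sum to 3 (valence 4) → 1 H
  atom 13: C, bond orders sum to 3 (valence 4) → 1 H
  atom 14: C, bond orders sum to 3 (valence 4) → 1 H
  atom 15: C, bond orders sum to 3 (valence 4) → 1 H
Totals → C:13, H:10, O:2.

C13H10O2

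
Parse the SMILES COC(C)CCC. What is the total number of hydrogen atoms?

Walk through each heavy atom and fill implicit hydrogens from standard valence (C 4, N 3, O 2, S 2, halogen 1):
  atom 1: C, bond orders sum to 1 (valence 4) → 3 H
  atom 2: O, bond orders sum to 2 (valence 2) → 0 H
  atom 3: C, bond orders sum to 3 (valence 4) → 1 H
  atom 4: C, bond orders sum to 1 (valence 4) → 3 H
  atom 5: C, bond orders sum to 2 (valence 4) → 2 H
  atom 6: C, bond orders sum to 2 (valence 4) → 2 H
  atom 7: C, bond orders sum to 1 (valence 4) → 3 H
Total hydrogens: 14.

14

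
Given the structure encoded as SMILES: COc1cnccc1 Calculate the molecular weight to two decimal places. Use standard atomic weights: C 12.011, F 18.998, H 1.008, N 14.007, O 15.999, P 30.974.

First, the molecular formula is C6H7NO (counting implicit H from valence).
  C: 6 × 12.011 = 72.066
  H: 7 × 1.008 = 7.056
  N: 1 × 14.007 = 14.007
  O: 1 × 15.999 = 15.999
Sum: 6×12.011 + 7×1.008 + 1×14.007 + 1×15.999 = 109.128 → 109.13 g/mol.

109.13 g/mol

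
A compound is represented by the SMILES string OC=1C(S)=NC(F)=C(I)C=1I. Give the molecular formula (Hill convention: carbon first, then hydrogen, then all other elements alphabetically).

C5H2FI2NOS

Walk through each heavy atom and fill implicit hydrogens from standard valence (C 4, N 3, O 2, S 2, halogen 1):
  atom 1: O, bond orders sum to 1 (valence 2) → 1 H
  atom 2: C, bond orders sum to 4 (valence 4) → 0 H
  atom 3: C, bond orders sum to 4 (valence 4) → 0 H
  atom 4: S, bond orders sum to 1 (valence 2) → 1 H
  atom 5: N, bond orders sum to 3 (valence 3) → 0 H
  atom 6: C, bond orders sum to 4 (valence 4) → 0 H
  atom 7: F (halogen, monovalent) → 0 H
  atom 8: C, bond orders sum to 4 (valence 4) → 0 H
  atom 9: I (halogen, monovalent) → 0 H
  atom 10: C, bond orders sum to 4 (valence 4) → 0 H
  atom 11: I (halogen, monovalent) → 0 H
Totals → C:5, H:2, F:1, I:2, N:1, O:1, S:1.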